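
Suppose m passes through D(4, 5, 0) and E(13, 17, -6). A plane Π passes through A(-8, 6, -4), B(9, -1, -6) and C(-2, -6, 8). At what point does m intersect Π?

(-2, -3, 4)

A direction vector for m is E − D = (9, 12, -6).
AB = (17, -7, -2), AC = (6, -12, 12); a normal to Π is AB × AC = (-108, -216, -162).
Using A: Π has equation -108x - 216y - 162z = 216.
Substitute r = (4, 5, 0) + t(9, 12, -6) into the plane: -1512 + (-2592)t = 216, so t = -2/3.
Intersection: (4, 5, 0) + (-2/3)·(9, 12, -6) = (-2, -3, 4).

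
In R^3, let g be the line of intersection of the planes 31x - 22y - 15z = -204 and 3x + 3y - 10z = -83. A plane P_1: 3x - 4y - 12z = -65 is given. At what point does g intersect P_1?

Direction of g: (31, -22, -15) × (3, 3, -10) = (265, 265, 159).
A point on g: solving the two plane equations with x = -12 gives (-12, -9, 2).
Substitute r = (-12, -9, 2) + t(265, 265, 159) into the plane: -24 + (-2173)t = -65, so t = 1/53.
Intersection: (-12, -9, 2) + (1/53)·(265, 265, 159) = (-7, -4, 5).

(-7, -4, 5)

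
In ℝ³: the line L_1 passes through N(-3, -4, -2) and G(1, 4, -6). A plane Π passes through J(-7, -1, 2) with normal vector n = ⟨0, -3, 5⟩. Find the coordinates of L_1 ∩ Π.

A direction vector for L_1 is G − N = (4, 8, -4).
Π: n·r = n·J gives -3y + 5z = 13.
Substitute r = (-3, -4, -2) + t(4, 8, -4) into the plane: 2 + (-44)t = 13, so t = -1/4.
Intersection: (-3, -4, -2) + (-1/4)·(4, 8, -4) = (-4, -6, -1).

(-4, -6, -1)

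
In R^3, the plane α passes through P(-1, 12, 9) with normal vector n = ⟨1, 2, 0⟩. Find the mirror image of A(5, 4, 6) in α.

α: n·r = n·P gives x + 2y = 23.
λ = (n·A − d)/|n|² = (13 − 23)/5 = -2.
Reflection = A − 2λn = (5, 4, 6) − (-4)·(1, 2, 0) = (9, 12, 6).

(9, 12, 6)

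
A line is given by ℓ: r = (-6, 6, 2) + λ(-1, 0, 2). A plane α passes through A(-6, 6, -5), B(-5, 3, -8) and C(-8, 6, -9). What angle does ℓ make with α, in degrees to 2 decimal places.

AB = (1, -3, -3), AC = (-2, 0, -4); a normal to α is AB × AC = (12, 10, -6).
Using A: α has equation 12x + 10y - 6z = 18.
sin θ = |n·v| / (|n||v|) = |-24| / (√280 · √5) = 0.64143.
θ ≈ 39.90°.

39.90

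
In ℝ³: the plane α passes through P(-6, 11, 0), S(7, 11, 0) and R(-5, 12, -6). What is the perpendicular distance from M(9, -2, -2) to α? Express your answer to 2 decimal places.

13.15

PS = (13, 0, 0), PR = (1, 1, -6); a normal to α is PS × PR = (0, 78, 13).
Using P: α has equation 78y + 13z = 858.
n·M − d = (0)·(9) + (78)·(-2) + (13)·(-2) − 858 = -1040; |n| = √6253.
Distance = |-1040| / √6253 = 1040/√6253 ≈ 13.15.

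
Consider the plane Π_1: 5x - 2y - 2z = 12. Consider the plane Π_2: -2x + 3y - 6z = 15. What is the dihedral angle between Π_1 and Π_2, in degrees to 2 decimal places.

84.29

cos θ = |n₁·n₂| / (|n₁||n₂|) = |-4| / (√33 · √49).
θ = arccos(0.09947) ≈ 84.29°.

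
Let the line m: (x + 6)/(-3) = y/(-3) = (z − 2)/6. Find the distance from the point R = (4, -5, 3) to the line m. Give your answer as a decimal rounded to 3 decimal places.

m has direction (-3, -3, 6) through (-6, 0, 2).
Taking (-6, 0, 2) on m with direction v = (-3, -3, 6): w = R − (-6, 0, 2) = (10, -5, 1), and w × v = (-27, -63, -45).
Distance = |w × v| / |v| = √6723 / √54 ≈ 11.158.

11.158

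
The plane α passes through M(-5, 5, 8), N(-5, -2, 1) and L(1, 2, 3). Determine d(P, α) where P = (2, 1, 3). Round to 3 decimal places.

MN = (0, -7, -7), ML = (6, -3, -5); a normal to α is MN × ML = (14, -42, 42).
Using M: α has equation 14x - 42y + 42z = 56.
n·P − d = (14)·(2) + (-42)·(1) + (42)·(3) − 56 = 56; |n| = √3724.
Distance = |56| / √3724 = 56/√3724 ≈ 0.918.

0.918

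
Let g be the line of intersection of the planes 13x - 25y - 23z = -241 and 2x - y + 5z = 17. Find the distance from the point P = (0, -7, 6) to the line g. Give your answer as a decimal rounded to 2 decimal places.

10.00

Direction of g: (13, -25, -23) × (2, -1, 5) = (-148, -111, 37).
A point on g: solving the two plane equations with x = -6 gives (-6, 1, 6).
Taking (-6, 1, 6) on g with direction v = (-148, -111, 37): w = P − (-6, 1, 6) = (6, -8, 0), and w × v = (-296, -222, -1850).
Distance = |w × v| / |v| = √3559400 / √35594 ≈ 10.00.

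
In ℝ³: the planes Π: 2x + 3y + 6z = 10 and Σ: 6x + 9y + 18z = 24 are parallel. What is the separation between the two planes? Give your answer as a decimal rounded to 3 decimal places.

Rescale Σ by 1/3: 2x + 3y + 6z = 8. Then distance = |10 − 8| / √49 ≈ 0.286.

0.286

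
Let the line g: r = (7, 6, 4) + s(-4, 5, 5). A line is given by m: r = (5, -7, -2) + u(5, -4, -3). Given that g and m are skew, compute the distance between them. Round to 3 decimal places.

Common perpendicular direction n = (-4, 5, 5) × (5, -4, -3) = (5, 13, -9).
With w = (5, -7, -2) − (7, 6, 4) = (-2, -13, -6), w · n = -125.
Distance = |w · n| / |n| = |-125| / √275 ≈ 7.538.

7.538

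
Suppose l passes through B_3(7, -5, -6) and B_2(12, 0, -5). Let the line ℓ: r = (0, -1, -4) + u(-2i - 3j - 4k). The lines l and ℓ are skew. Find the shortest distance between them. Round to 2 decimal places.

A direction vector for l is B_2 − B_3 = (5, 5, 1).
Common perpendicular direction n = (5, 5, 1) × (-2, -3, -4) = (-17, 18, -5).
With w = (0, -1, -4) − (7, -5, -6) = (-7, 4, 2), w · n = 181.
Distance = |w · n| / |n| = |181| / √638 ≈ 7.17.

7.17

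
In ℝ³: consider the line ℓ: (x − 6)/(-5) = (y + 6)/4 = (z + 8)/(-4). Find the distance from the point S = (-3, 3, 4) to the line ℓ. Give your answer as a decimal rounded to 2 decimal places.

16.94

ℓ has direction (-5, 4, -4) through (6, -6, -8).
Taking (6, -6, -8) on ℓ with direction v = (-5, 4, -4): w = S − (6, -6, -8) = (-9, 9, 12), and w × v = (-84, -96, 9).
Distance = |w × v| / |v| = √16353 / √57 ≈ 16.94.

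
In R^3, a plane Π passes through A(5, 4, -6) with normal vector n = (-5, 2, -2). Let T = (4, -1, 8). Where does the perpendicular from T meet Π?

(-1, 1, 6)

Π: n·r = n·A gives -5x + 2y - 2z = -5.
Foot = T − λn with λ = (n·T − d)/|n|² = (-38 − (-5))/33 = -1.
Foot = (4, -1, 8) − (-1)·(-5, 2, -2) = (-1, 1, 6).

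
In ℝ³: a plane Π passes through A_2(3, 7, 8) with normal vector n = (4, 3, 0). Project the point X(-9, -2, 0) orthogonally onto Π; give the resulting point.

(3, 7, 0)

Π: n·r = n·A_2 gives 4x + 3y = 33.
Foot = X − λn with λ = (n·X − d)/|n|² = (-42 − 33)/25 = -3.
Foot = (-9, -2, 0) − (-3)·(4, 3, 0) = (3, 7, 0).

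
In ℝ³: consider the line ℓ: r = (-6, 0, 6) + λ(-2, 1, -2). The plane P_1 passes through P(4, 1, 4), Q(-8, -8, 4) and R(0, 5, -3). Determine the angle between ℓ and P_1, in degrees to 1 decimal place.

6.0

PQ = (-12, -9, 0), PR = (-4, 4, -7); a normal to P_1 is PQ × PR = (63, -84, -84).
Using P: P_1 has equation 63x - 84y - 84z = -168.
sin θ = |n·v| / (|n||v|) = |-42| / (√18081 · √9) = 0.10412.
θ ≈ 6.0°.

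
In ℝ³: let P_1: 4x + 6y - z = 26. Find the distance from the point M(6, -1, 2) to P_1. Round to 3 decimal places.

1.374

n·M − d = (4)·(6) + (6)·(-1) + (-1)·(2) − 26 = -10; |n| = √53.
Distance = |-10| / √53 = 10/√53 ≈ 1.374.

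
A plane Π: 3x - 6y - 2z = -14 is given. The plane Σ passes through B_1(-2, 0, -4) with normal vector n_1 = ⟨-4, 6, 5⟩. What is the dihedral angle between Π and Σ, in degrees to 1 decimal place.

19.2

Σ: n_1·r = n_1·B_1 gives -4x + 6y + 5z = -12.
cos θ = |n₁·n₂| / (|n₁||n₂|) = |-58| / (√49 · √77).
θ = arccos(0.94424) ≈ 19.2°.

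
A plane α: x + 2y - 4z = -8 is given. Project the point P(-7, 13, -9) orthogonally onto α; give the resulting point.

(-10, 7, 3)

Foot = P − λn with λ = (n·P − d)/|n|² = (55 − (-8))/21 = 3.
Foot = (-7, 13, -9) − 3·(1, 2, -4) = (-10, 7, 3).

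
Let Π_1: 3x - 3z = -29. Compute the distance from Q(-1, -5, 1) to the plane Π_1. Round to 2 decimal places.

5.42

n·Q − d = (3)·(-1) + (0)·(-5) + (-3)·(1) − (-29) = 23; |n| = √18.
Distance = |23| / √18 = 23/√18 ≈ 5.42.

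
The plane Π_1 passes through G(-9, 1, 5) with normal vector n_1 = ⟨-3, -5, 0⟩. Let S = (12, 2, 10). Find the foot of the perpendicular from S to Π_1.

(6, -8, 10)

Π_1: n_1·r = n_1·G gives -3x - 5y = 22.
Foot = S − λn with λ = (n·S − d)/|n|² = (-46 − 22)/34 = -2.
Foot = (12, 2, 10) − (-2)·(-3, -5, 0) = (6, -8, 10).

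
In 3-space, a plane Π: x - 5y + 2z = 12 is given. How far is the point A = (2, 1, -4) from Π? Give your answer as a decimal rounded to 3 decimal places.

4.199

n·A − d = (1)·(2) + (-5)·(1) + (2)·(-4) − 12 = -23; |n| = √30.
Distance = |-23| / √30 = 23/√30 ≈ 4.199.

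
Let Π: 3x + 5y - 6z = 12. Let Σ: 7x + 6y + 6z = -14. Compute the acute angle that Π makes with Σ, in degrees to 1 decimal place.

80.6

cos θ = |n₁·n₂| / (|n₁||n₂|) = |15| / (√70 · √121).
θ = arccos(0.16299) ≈ 80.6°.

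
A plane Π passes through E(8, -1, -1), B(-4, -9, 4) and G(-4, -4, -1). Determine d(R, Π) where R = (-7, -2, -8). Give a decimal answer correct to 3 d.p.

EB = (-12, -8, 5), EG = (-12, -3, 0); a normal to Π is EB × EG = (15, -60, -60).
Using E: Π has equation 15x - 60y - 60z = 240.
n·R − d = (15)·(-7) + (-60)·(-2) + (-60)·(-8) − 240 = 255; |n| = √7425.
Distance = |255| / √7425 = 255/√7425 ≈ 2.959.

2.959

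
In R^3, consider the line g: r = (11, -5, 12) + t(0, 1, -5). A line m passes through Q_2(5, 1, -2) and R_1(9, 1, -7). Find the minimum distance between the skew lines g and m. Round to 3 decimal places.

A direction vector for m is R_1 − Q_2 = (4, 0, -5).
Common perpendicular direction n = (0, 1, -5) × (4, 0, -5) = (-5, -20, -4).
With w = (5, 1, -2) − (11, -5, 12) = (-6, 6, -14), w · n = -34.
Distance = |w · n| / |n| = |-34| / √441 ≈ 1.619.

1.619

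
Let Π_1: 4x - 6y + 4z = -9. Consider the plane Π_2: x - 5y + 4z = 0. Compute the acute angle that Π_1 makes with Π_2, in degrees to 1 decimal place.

20.7

cos θ = |n₁·n₂| / (|n₁||n₂|) = |50| / (√68 · √42).
θ = arccos(0.93560) ≈ 20.7°.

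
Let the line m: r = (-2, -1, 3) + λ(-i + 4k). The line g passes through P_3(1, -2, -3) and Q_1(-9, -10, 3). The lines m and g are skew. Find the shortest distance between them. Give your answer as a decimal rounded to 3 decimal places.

1.731

A direction vector for g is Q_1 − P_3 = (-10, -8, 6).
Common perpendicular direction n = (-1, 0, 4) × (-10, -8, 6) = (32, -34, 8).
With w = (1, -2, -3) − (-2, -1, 3) = (3, -1, -6), w · n = 82.
Distance = |w · n| / |n| = |82| / √2244 ≈ 1.731.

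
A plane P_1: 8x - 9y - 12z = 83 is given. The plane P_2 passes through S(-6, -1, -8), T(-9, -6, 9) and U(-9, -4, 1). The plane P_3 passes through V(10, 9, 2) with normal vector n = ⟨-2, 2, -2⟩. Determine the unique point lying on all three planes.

ST = (-3, -5, 17), SU = (-3, -3, 9); a normal to P_2 is ST × SU = (6, -24, -6).
Using S: P_2 has equation 6x - 24y - 6z = 36.
P_3: n·r = n·V gives -2x + 2y - 2z = -6.
Solving the 3×3 linear system 8x - 9y - 12z = 83, 6x - 24y - 6z = 36, -2x + 2y - 2z = -6 (e.g. by elimination or Cramer's rule, determinant = 696) gives (7, 1, -3).

(7, 1, -3)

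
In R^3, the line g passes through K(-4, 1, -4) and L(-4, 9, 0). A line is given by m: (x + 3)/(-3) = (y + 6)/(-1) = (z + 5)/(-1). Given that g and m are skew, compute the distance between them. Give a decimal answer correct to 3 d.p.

2.064

A direction vector for g is L − K = (0, 8, 4).
m has direction (-3, -1, -1) through (-3, -6, -5).
Common perpendicular direction n = (0, 8, 4) × (-3, -1, -1) = (-4, -12, 24).
With w = (-3, -6, -5) − (-4, 1, -4) = (1, -7, -1), w · n = 56.
Distance = |w · n| / |n| = |56| / √736 ≈ 2.064.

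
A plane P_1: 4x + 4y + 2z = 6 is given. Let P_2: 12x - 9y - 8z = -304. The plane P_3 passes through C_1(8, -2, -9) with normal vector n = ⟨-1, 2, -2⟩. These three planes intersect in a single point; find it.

(-12, 8, 11)

P_3: n·r = n·C_1 gives -x + 2y - 2z = 6.
Solving the 3×3 linear system 4x + 4y + 2z = 6, 12x - 9y - 8z = -304, -x + 2y - 2z = 6 (e.g. by elimination or Cramer's rule, determinant = 294) gives (-12, 8, 11).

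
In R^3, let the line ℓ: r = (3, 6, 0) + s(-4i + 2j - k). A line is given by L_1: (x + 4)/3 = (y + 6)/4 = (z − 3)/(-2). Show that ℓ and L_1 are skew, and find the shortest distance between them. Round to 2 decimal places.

2.68

L_1 has direction (3, 4, -2) through (-4, -6, 3).
Common perpendicular direction n = (-4, 2, -1) × (3, 4, -2) = (0, -11, -22).
With w = (-4, -6, 3) − (3, 6, 0) = (-7, -12, 3), w · n = 66.
Since n ≠ 0 the lines are not parallel, and w · n = 66 ≠ 0 so they do not intersect; hence they are skew.
Distance = |w · n| / |n| = |66| / √605 ≈ 2.68.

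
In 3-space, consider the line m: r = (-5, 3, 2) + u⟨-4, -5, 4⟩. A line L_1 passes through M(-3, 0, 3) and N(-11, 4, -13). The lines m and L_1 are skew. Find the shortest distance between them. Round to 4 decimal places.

A direction vector for L_1 is N − M = (-8, 4, -16).
Common perpendicular direction n = (-4, -5, 4) × (-8, 4, -16) = (64, -96, -56).
With w = (-3, 0, 3) − (-5, 3, 2) = (2, -3, 1), w · n = 360.
Distance = |w · n| / |n| = |360| / √16448 ≈ 2.8070.

2.8070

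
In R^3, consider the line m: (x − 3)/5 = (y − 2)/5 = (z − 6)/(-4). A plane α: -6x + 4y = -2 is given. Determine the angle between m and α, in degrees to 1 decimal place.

m has direction (5, 5, -4) through (3, 2, 6).
sin θ = |n·v| / (|n||v|) = |-10| / (√52 · √66) = 0.17070.
θ ≈ 9.8°.

9.8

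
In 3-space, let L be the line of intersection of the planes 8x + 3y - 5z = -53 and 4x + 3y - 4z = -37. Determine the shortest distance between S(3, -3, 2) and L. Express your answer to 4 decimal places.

6.3150

Direction of L: (8, 3, -5) × (4, 3, -4) = (3, 12, 12).
A point on L: solving the two plane equations with x = -4 gives (-4, -7, 0).
Taking (-4, -7, 0) on L with direction v = (3, 12, 12): w = S − (-4, -7, 0) = (7, 4, 2), and w × v = (24, -78, 72).
Distance = |w × v| / |v| = √11844 / √297 ≈ 6.3150.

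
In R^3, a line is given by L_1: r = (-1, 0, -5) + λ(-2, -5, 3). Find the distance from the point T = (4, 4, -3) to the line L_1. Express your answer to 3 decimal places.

Taking (-1, 0, -5) on L_1 with direction v = (-2, -5, 3): w = T − (-1, 0, -5) = (5, 4, 2), and w × v = (22, -19, -17).
Distance = |w × v| / |v| = √1134 / √38 ≈ 5.463.

5.463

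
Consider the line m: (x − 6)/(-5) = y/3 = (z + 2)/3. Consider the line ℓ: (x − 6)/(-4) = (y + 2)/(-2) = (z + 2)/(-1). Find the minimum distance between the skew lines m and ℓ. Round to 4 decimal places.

m has direction (-5, 3, 3) through (6, 0, -2).
ℓ has direction (-4, -2, -1) through (6, -2, -2).
Common perpendicular direction n = (-5, 3, 3) × (-4, -2, -1) = (3, -17, 22).
With w = (6, -2, -2) − (6, 0, -2) = (0, -2, 0), w · n = 34.
Distance = |w · n| / |n| = |34| / √782 ≈ 1.2158.

1.2158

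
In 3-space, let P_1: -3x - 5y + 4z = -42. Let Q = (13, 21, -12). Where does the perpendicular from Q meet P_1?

(4, 6, 0)

Foot = Q − λn with λ = (n·Q − d)/|n|² = (-192 − (-42))/50 = -3.
Foot = (13, 21, -12) − (-3)·(-3, -5, 4) = (4, 6, 0).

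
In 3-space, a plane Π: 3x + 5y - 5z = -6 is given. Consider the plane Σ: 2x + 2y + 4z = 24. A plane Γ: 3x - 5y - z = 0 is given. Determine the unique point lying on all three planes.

(3, 1, 4)

Solving the 3×3 linear system 3x + 5y - 5z = -6, 2x + 2y + 4z = 24, 3x - 5y - z = 0 (e.g. by elimination or Cramer's rule, determinant = 204) gives (3, 1, 4).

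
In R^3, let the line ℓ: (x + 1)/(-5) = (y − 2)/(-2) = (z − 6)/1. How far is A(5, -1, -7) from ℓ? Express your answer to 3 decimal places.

ℓ has direction (-5, -2, 1) through (-1, 2, 6).
Taking (-1, 2, 6) on ℓ with direction v = (-5, -2, 1): w = A − (-1, 2, 6) = (6, -3, -13), and w × v = (-29, 59, -27).
Distance = |w × v| / |v| = √5051 / √30 ≈ 12.976.

12.976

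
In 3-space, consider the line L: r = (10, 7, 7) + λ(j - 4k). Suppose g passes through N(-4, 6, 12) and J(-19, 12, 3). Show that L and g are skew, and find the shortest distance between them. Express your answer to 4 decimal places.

3.0641

A direction vector for g is J − N = (-15, 6, -9).
Common perpendicular direction n = (0, 1, -4) × (-15, 6, -9) = (15, 60, 15).
With w = (-4, 6, 12) − (10, 7, 7) = (-14, -1, 5), w · n = -195.
Since n ≠ 0 the lines are not parallel, and w · n = -195 ≠ 0 so they do not intersect; hence they are skew.
Distance = |w · n| / |n| = |-195| / √4050 ≈ 3.0641.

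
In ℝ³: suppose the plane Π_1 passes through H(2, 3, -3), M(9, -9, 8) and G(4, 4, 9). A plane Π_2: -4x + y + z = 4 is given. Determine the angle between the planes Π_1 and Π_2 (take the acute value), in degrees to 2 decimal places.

35.15

HM = (7, -12, 11), HG = (2, 1, 12); a normal to Π_1 is HM × HG = (-155, -62, 31).
Using H: Π_1 has equation -155x - 62y + 31z = -589.
cos θ = |n₁·n₂| / (|n₁||n₂|) = |589| / (√28830 · √18).
θ = arccos(0.81763) ≈ 35.15°.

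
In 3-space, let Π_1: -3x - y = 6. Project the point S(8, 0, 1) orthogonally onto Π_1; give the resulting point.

Foot = S − λn with λ = (n·S − d)/|n|² = (-24 − 6)/10 = -3.
Foot = (8, 0, 1) − (-3)·(-3, -1, 0) = (-1, -3, 1).

(-1, -3, 1)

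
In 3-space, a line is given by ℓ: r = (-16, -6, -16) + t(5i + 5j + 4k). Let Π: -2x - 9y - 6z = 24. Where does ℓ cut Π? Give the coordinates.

(-6, 4, -8)

Substitute r = (-16, -6, -16) + t(5, 5, 4) into the plane: 182 + (-79)t = 24, so t = 2.
Intersection: (-16, -6, -16) + 2·(5, 5, 4) = (-6, 4, -8).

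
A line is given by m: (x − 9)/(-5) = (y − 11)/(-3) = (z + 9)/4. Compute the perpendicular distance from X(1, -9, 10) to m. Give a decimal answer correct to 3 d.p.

m has direction (-5, -3, 4) through (9, 11, -9).
Taking (9, 11, -9) on m with direction v = (-5, -3, 4): w = X − (9, 11, -9) = (-8, -20, 19), and w × v = (-23, -63, -76).
Distance = |w × v| / |v| = √10274 / √50 ≈ 14.335.

14.335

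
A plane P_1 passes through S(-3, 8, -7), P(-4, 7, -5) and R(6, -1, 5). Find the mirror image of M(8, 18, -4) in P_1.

(4, -2, -16)

SP = (-1, -1, 2), SR = (9, -9, 12); a normal to P_1 is SP × SR = (6, 30, 18).
Using S: P_1 has equation 6x + 30y + 18z = 96.
λ = (n·M − d)/|n|² = (516 − 96)/1260 = 1/3.
Reflection = M − 2λn = (8, 18, -4) − (2/3)·(6, 30, 18) = (4, -2, -16).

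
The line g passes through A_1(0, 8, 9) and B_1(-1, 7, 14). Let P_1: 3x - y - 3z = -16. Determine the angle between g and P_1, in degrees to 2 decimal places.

A direction vector for g is B_1 − A_1 = (-1, -1, 5).
sin θ = |n·v| / (|n||v|) = |-17| / (√19 · √27) = 0.75057.
θ ≈ 48.64°.

48.64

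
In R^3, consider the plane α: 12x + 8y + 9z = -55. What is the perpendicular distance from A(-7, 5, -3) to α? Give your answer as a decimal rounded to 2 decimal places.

n·A − d = (12)·(-7) + (8)·(5) + (9)·(-3) − (-55) = -16; |n| = √289.
Distance = |-16| / √289 = 16/√289 ≈ 0.94.

0.94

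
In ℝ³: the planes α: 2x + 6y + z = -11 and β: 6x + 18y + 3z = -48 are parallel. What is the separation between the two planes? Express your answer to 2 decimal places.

0.78

Rescale β by 1/3: 2x + 6y + z = -16. Then distance = |-11 − (-16)| / √41 ≈ 0.78.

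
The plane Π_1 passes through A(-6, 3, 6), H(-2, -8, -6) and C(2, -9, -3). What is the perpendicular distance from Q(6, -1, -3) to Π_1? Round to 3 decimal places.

7.765

AH = (4, -11, -12), AC = (8, -12, -9); a normal to Π_1 is AH × AC = (-45, -60, 40).
Using A: Π_1 has equation -45x - 60y + 40z = 330.
n·Q − d = (-45)·(6) + (-60)·(-1) + (40)·(-3) − 330 = -660; |n| = √7225.
Distance = |-660| / √7225 = 660/√7225 ≈ 7.765.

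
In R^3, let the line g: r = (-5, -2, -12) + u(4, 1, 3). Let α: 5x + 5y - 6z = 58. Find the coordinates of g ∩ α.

Substitute r = (-5, -2, -12) + t(4, 1, 3) into the plane: 37 + 7t = 58, so t = 3.
Intersection: (-5, -2, -12) + 3·(4, 1, 3) = (7, 1, -3).

(7, 1, -3)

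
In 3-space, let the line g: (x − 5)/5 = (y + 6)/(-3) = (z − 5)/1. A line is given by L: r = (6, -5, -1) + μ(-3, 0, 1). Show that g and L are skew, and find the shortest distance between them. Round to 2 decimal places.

3.47

g has direction (5, -3, 1) through (5, -6, 5).
Common perpendicular direction n = (5, -3, 1) × (-3, 0, 1) = (-3, -8, -9).
With w = (6, -5, -1) − (5, -6, 5) = (1, 1, -6), w · n = 43.
Since n ≠ 0 the lines are not parallel, and w · n = 43 ≠ 0 so they do not intersect; hence they are skew.
Distance = |w · n| / |n| = |43| / √154 ≈ 3.47.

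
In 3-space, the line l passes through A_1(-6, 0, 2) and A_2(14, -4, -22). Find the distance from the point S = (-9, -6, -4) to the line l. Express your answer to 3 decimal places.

A direction vector for l is A_2 − A_1 = (20, -4, -24).
Taking (-6, 0, 2) on l with direction v = (20, -4, -24): w = S − (-6, 0, 2) = (-3, -6, -6), and w × v = (120, -192, 132).
Distance = |w × v| / |v| = √68688 / √992 ≈ 8.321.

8.321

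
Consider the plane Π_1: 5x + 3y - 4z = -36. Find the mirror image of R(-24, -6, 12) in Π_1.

(6, 12, -12)

λ = (n·R − d)/|n|² = (-186 − (-36))/50 = -3.
Reflection = R − 2λn = (-24, -6, 12) − (-6)·(5, 3, -4) = (6, 12, -12).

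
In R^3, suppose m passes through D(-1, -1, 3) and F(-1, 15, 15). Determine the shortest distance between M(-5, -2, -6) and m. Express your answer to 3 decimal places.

A direction vector for m is F − D = (0, 16, 12).
Taking (-1, -1, 3) on m with direction v = (0, 16, 12): w = M − (-1, -1, 3) = (-4, -1, -9), and w × v = (132, 48, -64).
Distance = |w × v| / |v| = √23824 / √400 ≈ 7.718.

7.718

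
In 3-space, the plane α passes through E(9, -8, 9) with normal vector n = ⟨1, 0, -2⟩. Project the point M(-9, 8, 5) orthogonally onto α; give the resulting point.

(-7, 8, 1)

α: n·r = n·E gives x - 2z = -9.
Foot = M − λn with λ = (n·M − d)/|n|² = (-19 − (-9))/5 = -2.
Foot = (-9, 8, 5) − (-2)·(1, 0, -2) = (-7, 8, 1).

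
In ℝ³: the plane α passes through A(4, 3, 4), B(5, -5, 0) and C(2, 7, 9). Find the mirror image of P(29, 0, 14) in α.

(-19, 6, -10)

AB = (1, -8, -4), AC = (-2, 4, 5); a normal to α is AB × AC = (-24, 3, -12).
Using A: α has equation -24x + 3y - 12z = -135.
λ = (n·P − d)/|n|² = (-864 − (-135))/729 = -1.
Reflection = P − 2λn = (29, 0, 14) − (-2)·(-24, 3, -12) = (-19, 6, -10).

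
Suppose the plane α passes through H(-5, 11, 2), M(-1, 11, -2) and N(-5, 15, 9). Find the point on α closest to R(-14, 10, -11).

HM = (4, 0, -4), HN = (0, 4, 7); a normal to α is HM × HN = (16, -28, 16).
Using H: α has equation 16x - 28y + 16z = -356.
Foot = R − λn with λ = (n·R − d)/|n|² = (-680 − (-356))/1296 = -1/4.
Foot = (-14, 10, -11) − (-1/4)·(16, -28, 16) = (-10, 3, -7).

(-10, 3, -7)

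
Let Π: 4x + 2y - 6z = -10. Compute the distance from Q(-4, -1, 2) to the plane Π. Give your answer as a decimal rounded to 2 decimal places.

n·Q − d = (4)·(-4) + (2)·(-1) + (-6)·(2) − (-10) = -20; |n| = √56.
Distance = |-20| / √56 = 20/√56 ≈ 2.67.

2.67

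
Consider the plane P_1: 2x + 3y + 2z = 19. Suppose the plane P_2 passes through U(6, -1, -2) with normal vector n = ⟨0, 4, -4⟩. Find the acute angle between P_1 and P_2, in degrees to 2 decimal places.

P_2: n·r = n·U gives 4y - 4z = 4.
cos θ = |n₁·n₂| / (|n₁||n₂|) = |4| / (√17 · √32).
θ = arccos(0.17150) ≈ 80.13°.

80.13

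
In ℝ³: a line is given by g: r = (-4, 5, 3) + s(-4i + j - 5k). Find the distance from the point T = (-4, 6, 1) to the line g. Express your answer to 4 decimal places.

Taking (-4, 5, 3) on g with direction v = (-4, 1, -5): w = T − (-4, 5, 3) = (0, 1, -2), and w × v = (-3, 8, 4).
Distance = |w × v| / |v| = √89 / √42 ≈ 1.4557.

1.4557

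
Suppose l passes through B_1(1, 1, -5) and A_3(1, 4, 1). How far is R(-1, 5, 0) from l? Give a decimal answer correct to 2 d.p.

2.41

A direction vector for l is A_3 − B_1 = (0, 3, 6).
Taking (1, 1, -5) on l with direction v = (0, 3, 6): w = R − (1, 1, -5) = (-2, 4, 5), and w × v = (9, 12, -6).
Distance = |w × v| / |v| = √261 / √45 ≈ 2.41.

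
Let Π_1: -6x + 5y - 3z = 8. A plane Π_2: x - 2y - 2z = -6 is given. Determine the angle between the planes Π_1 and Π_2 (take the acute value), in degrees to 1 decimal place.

66.5

cos θ = |n₁·n₂| / (|n₁||n₂|) = |-10| / (√70 · √9).
θ = arccos(0.39841) ≈ 66.5°.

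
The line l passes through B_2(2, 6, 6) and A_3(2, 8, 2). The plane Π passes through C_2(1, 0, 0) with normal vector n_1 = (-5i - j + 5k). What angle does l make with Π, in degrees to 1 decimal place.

A direction vector for l is A_3 − B_2 = (0, 2, -4).
Π: n_1·r = n_1·C_2 gives -5x - y + 5z = -5.
sin θ = |n·v| / (|n||v|) = |-22| / (√51 · √20) = 0.68885.
θ ≈ 43.5°.

43.5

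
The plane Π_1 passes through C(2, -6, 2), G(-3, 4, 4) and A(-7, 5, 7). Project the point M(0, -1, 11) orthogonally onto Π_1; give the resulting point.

(-4, -2, 6)

CG = (-5, 10, 2), CA = (-9, 11, 5); a normal to Π_1 is CG × CA = (28, 7, 35).
Using C: Π_1 has equation 28x + 7y + 35z = 84.
Foot = M − λn with λ = (n·M − d)/|n|² = (378 − 84)/2058 = 1/7.
Foot = (0, -1, 11) − (1/7)·(28, 7, 35) = (-4, -2, 6).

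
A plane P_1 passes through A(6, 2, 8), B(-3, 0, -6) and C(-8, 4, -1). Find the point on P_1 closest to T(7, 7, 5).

(5, 2, 7)

AB = (-9, -2, -14), AC = (-14, 2, -9); a normal to P_1 is AB × AC = (46, 115, -46).
Using A: P_1 has equation 46x + 115y - 46z = 138.
Foot = T − λn with λ = (n·T − d)/|n|² = (897 − 138)/17457 = 1/23.
Foot = (7, 7, 5) − (1/23)·(46, 115, -46) = (5, 2, 7).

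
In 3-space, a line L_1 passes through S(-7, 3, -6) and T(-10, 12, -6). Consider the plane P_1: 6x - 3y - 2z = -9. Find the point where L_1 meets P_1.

A direction vector for L_1 is T − S = (-3, 9, 0).
Substitute r = (-7, 3, -6) + t(-3, 9, 0) into the plane: -39 + (-45)t = -9, so t = -2/3.
Intersection: (-7, 3, -6) + (-2/3)·(-3, 9, 0) = (-5, -3, -6).

(-5, -3, -6)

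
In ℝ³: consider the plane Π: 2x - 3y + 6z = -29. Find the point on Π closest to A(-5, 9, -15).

(-1, 3, -3)

Foot = A − λn with λ = (n·A − d)/|n|² = (-127 − (-29))/49 = -2.
Foot = (-5, 9, -15) − (-2)·(2, -3, 6) = (-1, 3, -3).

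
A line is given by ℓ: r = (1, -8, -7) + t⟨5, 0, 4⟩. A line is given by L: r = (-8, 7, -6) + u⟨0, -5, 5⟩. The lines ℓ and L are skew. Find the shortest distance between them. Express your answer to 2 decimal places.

14.28

Common perpendicular direction n = (5, 0, 4) × (0, -5, 5) = (20, -25, -25).
With w = (-8, 7, -6) − (1, -8, -7) = (-9, 15, 1), w · n = -580.
Distance = |w · n| / |n| = |-580| / √1650 ≈ 14.28.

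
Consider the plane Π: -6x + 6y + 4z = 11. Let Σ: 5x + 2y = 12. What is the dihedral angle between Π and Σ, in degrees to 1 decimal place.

cos θ = |n₁·n₂| / (|n₁||n₂|) = |-18| / (√88 · √29).
θ = arccos(0.35631) ≈ 69.1°.

69.1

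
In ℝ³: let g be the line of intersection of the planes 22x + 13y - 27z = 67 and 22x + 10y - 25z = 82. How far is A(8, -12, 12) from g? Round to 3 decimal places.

12.615

Direction of g: (22, 13, -27) × (22, 10, -25) = (-55, -44, -66).
A point on g: solving the two plane equations with x = 1 gives (1, -9, -6).
Taking (1, -9, -6) on g with direction v = (-55, -44, -66): w = A − (1, -9, -6) = (7, -3, 18), and w × v = (990, -528, -473).
Distance = |w × v| / |v| = √1482613 / √9317 ≈ 12.615.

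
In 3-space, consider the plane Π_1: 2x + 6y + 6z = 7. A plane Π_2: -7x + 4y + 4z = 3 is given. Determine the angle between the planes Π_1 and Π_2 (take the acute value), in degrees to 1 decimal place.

64.3

cos θ = |n₁·n₂| / (|n₁||n₂|) = |34| / (√76 · √81).
θ = arccos(0.43334) ≈ 64.3°.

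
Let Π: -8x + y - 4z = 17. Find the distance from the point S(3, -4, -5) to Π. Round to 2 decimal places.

n·S − d = (-8)·(3) + (1)·(-4) + (-4)·(-5) − 17 = -25; |n| = √81.
Distance = |-25| / √81 = 25/√81 ≈ 2.78.

2.78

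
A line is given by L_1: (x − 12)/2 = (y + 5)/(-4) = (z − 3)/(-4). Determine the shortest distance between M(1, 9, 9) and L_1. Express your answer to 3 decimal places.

8.000

L_1 has direction (2, -4, -4) through (12, -5, 3).
Taking (12, -5, 3) on L_1 with direction v = (2, -4, -4): w = M − (12, -5, 3) = (-11, 14, 6), and w × v = (-32, -32, 16).
Distance = |w × v| / |v| = √2304 / √36 ≈ 8.000.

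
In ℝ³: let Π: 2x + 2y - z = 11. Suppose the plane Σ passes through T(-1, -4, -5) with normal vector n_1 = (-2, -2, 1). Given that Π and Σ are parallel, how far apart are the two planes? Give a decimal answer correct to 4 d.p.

5.3333

Σ: n_1·r = n_1·T gives -2x - 2y + z = 5.
Rescale Σ by 1/(-1): 2x + 2y - z = -5. Then distance = |11 − (-5)| / √9 ≈ 5.3333.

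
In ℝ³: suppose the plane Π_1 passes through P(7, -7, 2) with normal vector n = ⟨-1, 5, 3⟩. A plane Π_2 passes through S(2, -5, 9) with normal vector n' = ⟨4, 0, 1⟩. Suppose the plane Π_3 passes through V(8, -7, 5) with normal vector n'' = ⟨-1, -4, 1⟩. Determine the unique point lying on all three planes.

(4, -7, 1)

Π_1: n·r = n·P gives -x + 5y + 3z = -36.
Π_2: n'·r = n'·S gives 4x + z = 17.
Π_3: n''·r = n''·V gives -x - 4y + z = 25.
Solving the 3×3 linear system -x + 5y + 3z = -36, 4x + z = 17, -x - 4y + z = 25 (e.g. by elimination or Cramer's rule, determinant = -77) gives (4, -7, 1).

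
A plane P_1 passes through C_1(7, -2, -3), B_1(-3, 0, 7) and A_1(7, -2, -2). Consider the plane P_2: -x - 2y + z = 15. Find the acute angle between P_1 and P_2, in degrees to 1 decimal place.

28.3

C_1B_1 = (-10, 2, 10), C_1A_1 = (0, 0, 1); a normal to P_1 is C_1B_1 × C_1A_1 = (2, 10, 0).
Using C_1: P_1 has equation 2x + 10y = -6.
cos θ = |n₁·n₂| / (|n₁||n₂|) = |-22| / (√104 · √6).
θ = arccos(0.88070) ≈ 28.3°.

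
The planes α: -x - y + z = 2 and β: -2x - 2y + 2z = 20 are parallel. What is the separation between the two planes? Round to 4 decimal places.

4.6188

Rescale β by 1/2: -x - y + z = 10. Then distance = |2 − 10| / √3 ≈ 4.6188.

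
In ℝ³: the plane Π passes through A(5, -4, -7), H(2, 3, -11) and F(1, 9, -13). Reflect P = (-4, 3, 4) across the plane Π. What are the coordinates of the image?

AH = (-3, 7, -4), AF = (-4, 13, -6); a normal to Π is AH × AF = (10, -2, -11).
Using A: Π has equation 10x - 2y - 11z = 135.
λ = (n·P − d)/|n|² = (-90 − 135)/225 = -1.
Reflection = P − 2λn = (-4, 3, 4) − (-2)·(10, -2, -11) = (16, -1, -18).

(16, -1, -18)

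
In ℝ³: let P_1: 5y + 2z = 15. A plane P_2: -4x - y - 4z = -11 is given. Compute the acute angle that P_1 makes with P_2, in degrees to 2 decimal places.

65.15

cos θ = |n₁·n₂| / (|n₁||n₂|) = |-13| / (√29 · √33).
θ = arccos(0.42023) ≈ 65.15°.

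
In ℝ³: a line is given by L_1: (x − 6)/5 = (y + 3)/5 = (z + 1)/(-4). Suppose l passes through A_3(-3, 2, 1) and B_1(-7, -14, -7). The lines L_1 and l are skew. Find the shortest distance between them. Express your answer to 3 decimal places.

L_1 has direction (5, 5, -4) through (6, -3, -1).
A direction vector for l is B_1 − A_3 = (-4, -16, -8).
Common perpendicular direction n = (5, 5, -4) × (-4, -16, -8) = (-104, 56, -60).
With w = (-3, 2, 1) − (6, -3, -1) = (-9, 5, 2), w · n = 1096.
Distance = |w · n| / |n| = |1096| / √17552 ≈ 8.273.

8.273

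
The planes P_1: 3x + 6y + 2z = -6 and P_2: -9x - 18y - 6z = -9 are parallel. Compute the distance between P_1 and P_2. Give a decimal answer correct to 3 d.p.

Rescale P_2 by 1/(-3): 3x + 6y + 2z = 3. Then distance = |-6 − 3| / √49 ≈ 1.286.

1.286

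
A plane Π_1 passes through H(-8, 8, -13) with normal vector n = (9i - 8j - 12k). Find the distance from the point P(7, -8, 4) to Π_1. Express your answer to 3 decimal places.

Π_1: n·r = n·H gives 9x - 8y - 12z = 20.
n·P − d = (9)·(7) + (-8)·(-8) + (-12)·(4) − 20 = 59; |n| = √289.
Distance = |59| / √289 = 59/√289 ≈ 3.471.

3.471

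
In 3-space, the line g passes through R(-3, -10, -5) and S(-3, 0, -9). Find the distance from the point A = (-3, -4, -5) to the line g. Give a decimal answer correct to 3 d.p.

2.228

A direction vector for g is S − R = (0, 10, -4).
Taking (-3, -10, -5) on g with direction v = (0, 10, -4): w = A − (-3, -10, -5) = (0, 6, 0), and w × v = (-24, 0, 0).
Distance = |w × v| / |v| = √576 / √116 ≈ 2.228.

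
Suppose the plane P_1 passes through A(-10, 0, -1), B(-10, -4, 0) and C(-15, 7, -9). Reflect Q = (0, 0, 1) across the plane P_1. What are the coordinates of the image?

AB = (0, -4, 1), AC = (-5, 7, -8); a normal to P_1 is AB × AC = (25, -5, -20).
Using A: P_1 has equation 25x - 5y - 20z = -230.
λ = (n·Q − d)/|n|² = (-20 − (-230))/1050 = 1/5.
Reflection = Q − 2λn = (0, 0, 1) − (2/5)·(25, -5, -20) = (-10, 2, 9).

(-10, 2, 9)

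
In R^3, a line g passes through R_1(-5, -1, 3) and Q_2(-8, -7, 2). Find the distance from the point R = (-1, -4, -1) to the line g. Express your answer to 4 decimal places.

6.2311

A direction vector for g is Q_2 − R_1 = (-3, -6, -1).
Taking (-5, -1, 3) on g with direction v = (-3, -6, -1): w = R − (-5, -1, 3) = (4, -3, -4), and w × v = (-21, 16, -33).
Distance = |w × v| / |v| = √1786 / √46 ≈ 6.2311.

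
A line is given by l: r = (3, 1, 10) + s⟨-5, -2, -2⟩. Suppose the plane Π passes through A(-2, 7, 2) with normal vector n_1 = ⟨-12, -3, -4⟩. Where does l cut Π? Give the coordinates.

Π: n_1·r = n_1·A gives -12x - 3y - 4z = -5.
Substitute r = (3, 1, 10) + t(-5, -2, -2) into the plane: -79 + 74t = -5, so t = 1.
Intersection: (3, 1, 10) + 1·(-5, -2, -2) = (-2, -1, 8).

(-2, -1, 8)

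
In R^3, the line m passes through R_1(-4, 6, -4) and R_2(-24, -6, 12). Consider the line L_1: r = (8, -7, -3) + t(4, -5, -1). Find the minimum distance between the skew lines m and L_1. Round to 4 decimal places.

A direction vector for m is R_2 − R_1 = (-20, -12, 16).
Common perpendicular direction n = (-20, -12, 16) × (4, -5, -1) = (92, 44, 148).
With w = (8, -7, -3) − (-4, 6, -4) = (12, -13, 1), w · n = 680.
Distance = |w · n| / |n| = |680| / √32304 ≈ 3.7834.

3.7834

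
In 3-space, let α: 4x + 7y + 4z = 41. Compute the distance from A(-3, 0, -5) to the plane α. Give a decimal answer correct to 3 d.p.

n·A − d = (4)·(-3) + (7)·(0) + (4)·(-5) − 41 = -73; |n| = √81.
Distance = |-73| / √81 = 73/√81 ≈ 8.111.

8.111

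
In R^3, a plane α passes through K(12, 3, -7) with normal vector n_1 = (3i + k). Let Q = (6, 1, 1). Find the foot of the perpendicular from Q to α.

α: n_1·r = n_1·K gives 3x + z = 29.
Foot = Q − λn with λ = (n·Q − d)/|n|² = (19 − 29)/10 = -1.
Foot = (6, 1, 1) − (-1)·(3, 0, 1) = (9, 1, 2).

(9, 1, 2)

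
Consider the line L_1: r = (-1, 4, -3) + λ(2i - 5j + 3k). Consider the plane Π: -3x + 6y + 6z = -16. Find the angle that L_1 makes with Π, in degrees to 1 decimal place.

18.9

sin θ = |n·v| / (|n||v|) = |-18| / (√81 · √38) = 0.32444.
θ ≈ 18.9°.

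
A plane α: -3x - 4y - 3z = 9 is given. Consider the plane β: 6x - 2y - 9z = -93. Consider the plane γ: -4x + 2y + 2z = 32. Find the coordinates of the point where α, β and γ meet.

Solving the 3×3 linear system -3x - 4y - 3z = 9, 6x - 2y - 9z = -93, -4x + 2y + 2z = 32 (e.g. by elimination or Cramer's rule, determinant = -150) gives (-6, -3, 7).

(-6, -3, 7)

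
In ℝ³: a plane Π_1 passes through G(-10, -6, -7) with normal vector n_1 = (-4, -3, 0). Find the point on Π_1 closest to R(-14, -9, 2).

Π_1: n_1·r = n_1·G gives -4x - 3y = 58.
Foot = R − λn with λ = (n·R − d)/|n|² = (83 − 58)/25 = 1.
Foot = (-14, -9, 2) − 1·(-4, -3, 0) = (-10, -6, 2).

(-10, -6, 2)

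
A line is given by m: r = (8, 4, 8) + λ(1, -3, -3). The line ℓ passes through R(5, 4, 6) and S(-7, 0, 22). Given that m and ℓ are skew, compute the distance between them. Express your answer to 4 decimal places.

3.4744

A direction vector for ℓ is S − R = (-12, -4, 16).
Common perpendicular direction n = (1, -3, -3) × (-12, -4, 16) = (-60, 20, -40).
With w = (5, 4, 6) − (8, 4, 8) = (-3, 0, -2), w · n = 260.
Distance = |w · n| / |n| = |260| / √5600 ≈ 3.4744.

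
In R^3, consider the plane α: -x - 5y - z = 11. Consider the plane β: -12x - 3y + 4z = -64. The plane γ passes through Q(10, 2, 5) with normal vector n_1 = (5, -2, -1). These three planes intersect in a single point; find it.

γ: n_1·r = n_1·Q gives 5x - 2y - z = 41.
Solving the 3×3 linear system -x - 5y - z = 11, -12x - 3y + 4z = -64, 5x - 2y - z = 41 (e.g. by elimination or Cramer's rule, determinant = -90) gives (7, -4, 2).

(7, -4, 2)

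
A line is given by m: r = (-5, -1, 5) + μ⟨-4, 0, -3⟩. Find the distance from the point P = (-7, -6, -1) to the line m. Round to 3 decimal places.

6.161

Taking (-5, -1, 5) on m with direction v = (-4, 0, -3): w = P − (-5, -1, 5) = (-2, -5, -6), and w × v = (15, 18, -20).
Distance = |w × v| / |v| = √949 / √25 ≈ 6.161.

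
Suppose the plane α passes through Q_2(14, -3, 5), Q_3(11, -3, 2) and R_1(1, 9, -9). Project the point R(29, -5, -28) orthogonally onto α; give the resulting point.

Q_2Q_3 = (-3, 0, -3), Q_2R_1 = (-13, 12, -14); a normal to α is Q_2Q_3 × Q_2R_1 = (36, -3, -36).
Using Q_2: α has equation 36x - 3y - 36z = 333.
Foot = R − λn with λ = (n·R − d)/|n|² = (2067 − 333)/2601 = 2/3.
Foot = (29, -5, -28) − (2/3)·(36, -3, -36) = (5, -3, -4).

(5, -3, -4)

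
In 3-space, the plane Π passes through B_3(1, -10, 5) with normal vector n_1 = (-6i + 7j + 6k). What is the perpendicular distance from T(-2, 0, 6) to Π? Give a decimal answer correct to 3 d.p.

8.545

Π: n_1·r = n_1·B_3 gives -6x + 7y + 6z = -46.
n·T − d = (-6)·(-2) + (7)·(0) + (6)·(6) − (-46) = 94; |n| = √121.
Distance = |94| / √121 = 94/√121 ≈ 8.545.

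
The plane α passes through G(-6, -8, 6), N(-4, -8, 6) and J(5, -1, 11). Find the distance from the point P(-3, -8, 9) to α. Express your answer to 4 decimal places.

GN = (2, 0, 0), GJ = (11, 7, 5); a normal to α is GN × GJ = (0, -10, 14).
Using G: α has equation -10y + 14z = 164.
n·P − d = (0)·(-3) + (-10)·(-8) + (14)·(9) − 164 = 42; |n| = √296.
Distance = |42| / √296 = 42/√296 ≈ 2.4412.

2.4412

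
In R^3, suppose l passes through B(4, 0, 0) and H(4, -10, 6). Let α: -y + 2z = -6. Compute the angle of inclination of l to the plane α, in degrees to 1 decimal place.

A direction vector for l is H − B = (0, -10, 6).
sin θ = |n·v| / (|n||v|) = |22| / (√5 · √136) = 0.84366.
θ ≈ 57.5°.

57.5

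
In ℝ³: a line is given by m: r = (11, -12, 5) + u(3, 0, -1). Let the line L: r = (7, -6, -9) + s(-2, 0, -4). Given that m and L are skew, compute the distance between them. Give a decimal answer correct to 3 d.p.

Common perpendicular direction n = (3, 0, -1) × (-2, 0, -4) = (0, 14, 0).
With w = (7, -6, -9) − (11, -12, 5) = (-4, 6, -14), w · n = 84.
Distance = |w · n| / |n| = |84| / √196 ≈ 6.000.

6.000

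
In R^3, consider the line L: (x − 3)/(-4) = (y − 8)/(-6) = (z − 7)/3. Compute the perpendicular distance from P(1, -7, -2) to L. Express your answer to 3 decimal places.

15.078

L has direction (-4, -6, 3) through (3, 8, 7).
Taking (3, 8, 7) on L with direction v = (-4, -6, 3): w = P − (3, 8, 7) = (-2, -15, -9), and w × v = (-99, 42, -48).
Distance = |w × v| / |v| = √13869 / √61 ≈ 15.078.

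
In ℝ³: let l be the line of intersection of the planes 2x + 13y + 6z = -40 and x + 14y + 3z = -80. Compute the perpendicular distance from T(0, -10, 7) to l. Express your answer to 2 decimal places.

4.01

Direction of l: (2, 13, 6) × (1, 14, 3) = (-45, 0, 15).
A point on l: solving the two plane equations with x = 5 gives (5, -8, 9).
Taking (5, -8, 9) on l with direction v = (-45, 0, 15): w = T − (5, -8, 9) = (-5, -2, -2), and w × v = (-30, 165, -90).
Distance = |w × v| / |v| = √36225 / √2250 ≈ 4.01.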